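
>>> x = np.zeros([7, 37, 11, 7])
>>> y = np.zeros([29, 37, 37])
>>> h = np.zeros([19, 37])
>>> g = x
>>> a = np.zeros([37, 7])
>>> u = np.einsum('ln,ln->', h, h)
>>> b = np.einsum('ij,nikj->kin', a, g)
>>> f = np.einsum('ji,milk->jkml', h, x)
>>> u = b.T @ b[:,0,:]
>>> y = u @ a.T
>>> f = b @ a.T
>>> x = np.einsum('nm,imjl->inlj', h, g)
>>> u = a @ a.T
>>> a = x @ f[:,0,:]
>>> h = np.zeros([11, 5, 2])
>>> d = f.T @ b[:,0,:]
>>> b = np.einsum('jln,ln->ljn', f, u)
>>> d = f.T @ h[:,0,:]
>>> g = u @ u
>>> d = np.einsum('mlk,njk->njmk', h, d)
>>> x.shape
(7, 19, 7, 11)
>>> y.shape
(7, 37, 37)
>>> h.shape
(11, 5, 2)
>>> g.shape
(37, 37)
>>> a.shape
(7, 19, 7, 37)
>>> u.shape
(37, 37)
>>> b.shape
(37, 11, 37)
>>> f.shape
(11, 37, 37)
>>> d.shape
(37, 37, 11, 2)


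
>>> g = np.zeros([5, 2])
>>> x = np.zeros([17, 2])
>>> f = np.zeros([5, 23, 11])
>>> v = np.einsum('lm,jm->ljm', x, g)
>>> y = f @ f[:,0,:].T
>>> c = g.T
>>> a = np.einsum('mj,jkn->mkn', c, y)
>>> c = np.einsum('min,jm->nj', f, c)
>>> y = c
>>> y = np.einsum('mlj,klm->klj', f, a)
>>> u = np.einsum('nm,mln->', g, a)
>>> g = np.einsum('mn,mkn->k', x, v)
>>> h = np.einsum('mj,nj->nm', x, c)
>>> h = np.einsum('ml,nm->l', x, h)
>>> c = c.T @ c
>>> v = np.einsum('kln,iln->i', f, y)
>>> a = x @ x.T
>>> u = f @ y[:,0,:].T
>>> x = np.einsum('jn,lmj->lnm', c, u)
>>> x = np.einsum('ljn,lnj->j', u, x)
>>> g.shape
(5,)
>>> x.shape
(23,)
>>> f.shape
(5, 23, 11)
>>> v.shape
(2,)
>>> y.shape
(2, 23, 11)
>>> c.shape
(2, 2)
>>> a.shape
(17, 17)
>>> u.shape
(5, 23, 2)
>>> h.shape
(2,)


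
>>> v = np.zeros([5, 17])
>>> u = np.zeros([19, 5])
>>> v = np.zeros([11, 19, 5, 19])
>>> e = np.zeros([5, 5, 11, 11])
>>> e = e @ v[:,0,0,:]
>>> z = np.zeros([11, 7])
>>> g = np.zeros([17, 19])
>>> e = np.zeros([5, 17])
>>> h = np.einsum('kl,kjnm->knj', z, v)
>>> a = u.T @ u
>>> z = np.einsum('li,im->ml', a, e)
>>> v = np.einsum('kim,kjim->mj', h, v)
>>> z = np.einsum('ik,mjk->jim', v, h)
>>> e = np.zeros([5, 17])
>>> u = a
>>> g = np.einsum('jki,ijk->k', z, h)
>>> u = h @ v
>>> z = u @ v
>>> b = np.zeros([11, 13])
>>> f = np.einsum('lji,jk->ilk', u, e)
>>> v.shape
(19, 19)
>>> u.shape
(11, 5, 19)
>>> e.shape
(5, 17)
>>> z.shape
(11, 5, 19)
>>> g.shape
(19,)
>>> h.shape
(11, 5, 19)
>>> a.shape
(5, 5)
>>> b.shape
(11, 13)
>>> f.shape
(19, 11, 17)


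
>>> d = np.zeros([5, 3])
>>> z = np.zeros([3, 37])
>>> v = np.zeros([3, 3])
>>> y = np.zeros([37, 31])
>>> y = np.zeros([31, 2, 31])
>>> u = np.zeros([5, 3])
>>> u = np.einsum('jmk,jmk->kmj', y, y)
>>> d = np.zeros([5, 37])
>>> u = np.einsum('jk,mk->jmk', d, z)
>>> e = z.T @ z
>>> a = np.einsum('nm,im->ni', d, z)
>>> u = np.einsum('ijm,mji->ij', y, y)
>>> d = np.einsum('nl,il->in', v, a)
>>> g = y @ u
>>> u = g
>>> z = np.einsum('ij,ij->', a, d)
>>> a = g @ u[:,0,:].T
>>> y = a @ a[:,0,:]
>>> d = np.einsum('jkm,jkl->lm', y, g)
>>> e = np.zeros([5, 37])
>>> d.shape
(2, 31)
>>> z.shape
()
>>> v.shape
(3, 3)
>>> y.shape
(31, 2, 31)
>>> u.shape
(31, 2, 2)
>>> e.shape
(5, 37)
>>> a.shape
(31, 2, 31)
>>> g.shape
(31, 2, 2)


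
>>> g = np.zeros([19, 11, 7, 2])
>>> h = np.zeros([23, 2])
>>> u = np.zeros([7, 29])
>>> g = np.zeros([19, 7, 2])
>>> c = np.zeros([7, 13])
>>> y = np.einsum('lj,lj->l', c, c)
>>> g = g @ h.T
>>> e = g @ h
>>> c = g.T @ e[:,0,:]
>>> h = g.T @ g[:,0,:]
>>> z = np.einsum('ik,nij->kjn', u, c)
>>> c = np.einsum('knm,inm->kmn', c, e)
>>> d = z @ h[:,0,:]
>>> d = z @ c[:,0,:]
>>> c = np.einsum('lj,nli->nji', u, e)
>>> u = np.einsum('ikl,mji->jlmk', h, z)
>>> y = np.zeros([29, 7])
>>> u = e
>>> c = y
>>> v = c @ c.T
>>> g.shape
(19, 7, 23)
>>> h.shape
(23, 7, 23)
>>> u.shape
(19, 7, 2)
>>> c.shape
(29, 7)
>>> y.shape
(29, 7)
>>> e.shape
(19, 7, 2)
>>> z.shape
(29, 2, 23)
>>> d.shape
(29, 2, 7)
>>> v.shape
(29, 29)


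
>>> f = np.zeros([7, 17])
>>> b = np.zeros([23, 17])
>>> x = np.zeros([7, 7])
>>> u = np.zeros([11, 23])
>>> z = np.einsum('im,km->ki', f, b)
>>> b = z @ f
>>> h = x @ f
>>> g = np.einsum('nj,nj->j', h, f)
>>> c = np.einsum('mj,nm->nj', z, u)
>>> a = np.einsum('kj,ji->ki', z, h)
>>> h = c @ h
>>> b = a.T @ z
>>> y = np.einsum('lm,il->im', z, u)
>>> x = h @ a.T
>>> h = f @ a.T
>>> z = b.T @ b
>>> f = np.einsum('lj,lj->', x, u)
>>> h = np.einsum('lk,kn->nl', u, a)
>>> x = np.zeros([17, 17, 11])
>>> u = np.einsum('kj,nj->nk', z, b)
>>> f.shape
()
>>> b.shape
(17, 7)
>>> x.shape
(17, 17, 11)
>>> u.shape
(17, 7)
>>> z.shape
(7, 7)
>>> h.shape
(17, 11)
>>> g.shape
(17,)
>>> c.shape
(11, 7)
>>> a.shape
(23, 17)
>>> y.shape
(11, 7)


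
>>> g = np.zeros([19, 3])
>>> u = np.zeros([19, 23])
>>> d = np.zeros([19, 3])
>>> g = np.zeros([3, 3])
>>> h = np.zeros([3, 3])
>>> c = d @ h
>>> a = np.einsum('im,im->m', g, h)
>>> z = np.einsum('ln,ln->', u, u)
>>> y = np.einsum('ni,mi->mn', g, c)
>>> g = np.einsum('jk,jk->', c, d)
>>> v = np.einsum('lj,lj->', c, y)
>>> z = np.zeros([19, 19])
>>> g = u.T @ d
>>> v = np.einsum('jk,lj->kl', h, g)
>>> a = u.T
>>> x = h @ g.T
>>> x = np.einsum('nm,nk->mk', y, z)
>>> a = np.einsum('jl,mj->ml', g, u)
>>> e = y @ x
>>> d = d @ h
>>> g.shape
(23, 3)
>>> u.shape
(19, 23)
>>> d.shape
(19, 3)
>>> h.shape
(3, 3)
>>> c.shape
(19, 3)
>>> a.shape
(19, 3)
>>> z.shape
(19, 19)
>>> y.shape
(19, 3)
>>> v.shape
(3, 23)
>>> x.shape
(3, 19)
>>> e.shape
(19, 19)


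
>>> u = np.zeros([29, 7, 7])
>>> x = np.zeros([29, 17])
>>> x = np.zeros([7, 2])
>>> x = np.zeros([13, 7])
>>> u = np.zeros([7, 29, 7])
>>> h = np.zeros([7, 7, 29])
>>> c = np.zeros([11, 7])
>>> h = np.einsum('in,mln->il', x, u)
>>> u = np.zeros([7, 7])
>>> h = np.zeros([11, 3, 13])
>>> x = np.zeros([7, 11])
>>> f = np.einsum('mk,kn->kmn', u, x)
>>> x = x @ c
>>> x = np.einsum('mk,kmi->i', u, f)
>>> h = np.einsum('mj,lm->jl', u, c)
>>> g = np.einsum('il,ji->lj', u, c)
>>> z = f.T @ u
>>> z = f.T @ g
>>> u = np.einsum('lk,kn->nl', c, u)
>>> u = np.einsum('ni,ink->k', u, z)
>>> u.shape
(11,)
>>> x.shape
(11,)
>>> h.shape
(7, 11)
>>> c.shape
(11, 7)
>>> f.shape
(7, 7, 11)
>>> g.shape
(7, 11)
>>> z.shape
(11, 7, 11)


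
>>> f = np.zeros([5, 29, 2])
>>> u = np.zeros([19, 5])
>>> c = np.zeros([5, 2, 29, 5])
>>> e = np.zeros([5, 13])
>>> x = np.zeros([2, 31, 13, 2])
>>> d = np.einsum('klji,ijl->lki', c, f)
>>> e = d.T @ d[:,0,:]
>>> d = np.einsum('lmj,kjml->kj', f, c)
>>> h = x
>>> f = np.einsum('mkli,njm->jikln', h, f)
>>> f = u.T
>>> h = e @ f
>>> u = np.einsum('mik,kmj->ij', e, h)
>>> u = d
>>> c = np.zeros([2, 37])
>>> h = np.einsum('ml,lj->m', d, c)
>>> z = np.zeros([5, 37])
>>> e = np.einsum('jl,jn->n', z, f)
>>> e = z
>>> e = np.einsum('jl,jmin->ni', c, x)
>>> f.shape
(5, 19)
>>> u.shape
(5, 2)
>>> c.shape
(2, 37)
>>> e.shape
(2, 13)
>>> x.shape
(2, 31, 13, 2)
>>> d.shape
(5, 2)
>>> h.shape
(5,)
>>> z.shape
(5, 37)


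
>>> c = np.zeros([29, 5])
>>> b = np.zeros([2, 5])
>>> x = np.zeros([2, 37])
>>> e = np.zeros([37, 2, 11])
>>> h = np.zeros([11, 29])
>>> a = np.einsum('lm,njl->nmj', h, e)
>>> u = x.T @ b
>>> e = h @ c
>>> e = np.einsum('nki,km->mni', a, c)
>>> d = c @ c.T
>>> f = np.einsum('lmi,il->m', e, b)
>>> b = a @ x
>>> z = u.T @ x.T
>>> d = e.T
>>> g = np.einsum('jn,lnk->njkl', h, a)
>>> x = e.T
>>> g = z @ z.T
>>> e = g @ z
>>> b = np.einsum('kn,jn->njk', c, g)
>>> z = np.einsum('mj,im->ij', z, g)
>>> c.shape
(29, 5)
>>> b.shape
(5, 5, 29)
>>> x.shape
(2, 37, 5)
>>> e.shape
(5, 2)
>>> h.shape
(11, 29)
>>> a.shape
(37, 29, 2)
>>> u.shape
(37, 5)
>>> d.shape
(2, 37, 5)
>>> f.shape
(37,)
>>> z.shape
(5, 2)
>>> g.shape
(5, 5)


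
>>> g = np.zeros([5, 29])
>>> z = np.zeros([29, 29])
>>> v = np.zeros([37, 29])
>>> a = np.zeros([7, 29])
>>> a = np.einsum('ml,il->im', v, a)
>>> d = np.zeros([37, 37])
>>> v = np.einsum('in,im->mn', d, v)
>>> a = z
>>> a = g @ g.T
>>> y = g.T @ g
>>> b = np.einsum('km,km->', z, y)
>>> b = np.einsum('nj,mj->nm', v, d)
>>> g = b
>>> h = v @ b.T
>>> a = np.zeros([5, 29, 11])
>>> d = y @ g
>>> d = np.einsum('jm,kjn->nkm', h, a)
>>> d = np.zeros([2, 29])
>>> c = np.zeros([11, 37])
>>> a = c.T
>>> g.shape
(29, 37)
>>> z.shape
(29, 29)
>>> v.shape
(29, 37)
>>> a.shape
(37, 11)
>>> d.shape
(2, 29)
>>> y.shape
(29, 29)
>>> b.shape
(29, 37)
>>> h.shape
(29, 29)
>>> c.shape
(11, 37)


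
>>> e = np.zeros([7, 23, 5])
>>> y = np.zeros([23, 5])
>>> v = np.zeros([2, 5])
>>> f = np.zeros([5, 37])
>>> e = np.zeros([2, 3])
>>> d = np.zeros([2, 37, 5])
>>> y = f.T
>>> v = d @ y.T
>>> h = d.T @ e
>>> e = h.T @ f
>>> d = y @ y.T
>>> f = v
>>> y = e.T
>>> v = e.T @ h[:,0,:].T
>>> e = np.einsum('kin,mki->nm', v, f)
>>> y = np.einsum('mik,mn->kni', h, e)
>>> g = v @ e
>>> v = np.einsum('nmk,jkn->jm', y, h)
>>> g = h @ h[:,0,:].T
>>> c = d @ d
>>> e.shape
(5, 2)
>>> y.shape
(3, 2, 37)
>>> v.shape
(5, 2)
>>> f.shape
(2, 37, 37)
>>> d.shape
(37, 37)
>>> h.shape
(5, 37, 3)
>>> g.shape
(5, 37, 5)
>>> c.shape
(37, 37)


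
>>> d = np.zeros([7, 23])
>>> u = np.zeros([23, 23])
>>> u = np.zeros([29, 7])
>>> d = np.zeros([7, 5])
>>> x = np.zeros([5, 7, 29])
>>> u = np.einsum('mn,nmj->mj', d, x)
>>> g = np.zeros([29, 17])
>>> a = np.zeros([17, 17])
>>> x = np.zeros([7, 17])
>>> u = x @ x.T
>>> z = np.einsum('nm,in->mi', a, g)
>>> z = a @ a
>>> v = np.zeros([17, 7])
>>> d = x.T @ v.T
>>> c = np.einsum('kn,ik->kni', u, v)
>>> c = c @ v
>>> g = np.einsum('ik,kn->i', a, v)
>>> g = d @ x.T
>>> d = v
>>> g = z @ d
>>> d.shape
(17, 7)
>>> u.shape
(7, 7)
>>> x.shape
(7, 17)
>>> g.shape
(17, 7)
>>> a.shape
(17, 17)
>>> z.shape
(17, 17)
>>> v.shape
(17, 7)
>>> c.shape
(7, 7, 7)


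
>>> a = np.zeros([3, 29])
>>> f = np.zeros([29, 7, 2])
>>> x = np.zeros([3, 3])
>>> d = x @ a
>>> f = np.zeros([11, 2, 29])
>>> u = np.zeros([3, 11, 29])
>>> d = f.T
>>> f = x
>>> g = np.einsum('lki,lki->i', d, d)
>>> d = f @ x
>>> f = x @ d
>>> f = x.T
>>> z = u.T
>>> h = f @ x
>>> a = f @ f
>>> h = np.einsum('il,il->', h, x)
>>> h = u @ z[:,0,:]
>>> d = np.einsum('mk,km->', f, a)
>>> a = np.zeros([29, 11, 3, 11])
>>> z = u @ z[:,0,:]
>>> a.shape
(29, 11, 3, 11)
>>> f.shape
(3, 3)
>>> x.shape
(3, 3)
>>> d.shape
()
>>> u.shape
(3, 11, 29)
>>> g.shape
(11,)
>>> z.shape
(3, 11, 3)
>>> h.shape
(3, 11, 3)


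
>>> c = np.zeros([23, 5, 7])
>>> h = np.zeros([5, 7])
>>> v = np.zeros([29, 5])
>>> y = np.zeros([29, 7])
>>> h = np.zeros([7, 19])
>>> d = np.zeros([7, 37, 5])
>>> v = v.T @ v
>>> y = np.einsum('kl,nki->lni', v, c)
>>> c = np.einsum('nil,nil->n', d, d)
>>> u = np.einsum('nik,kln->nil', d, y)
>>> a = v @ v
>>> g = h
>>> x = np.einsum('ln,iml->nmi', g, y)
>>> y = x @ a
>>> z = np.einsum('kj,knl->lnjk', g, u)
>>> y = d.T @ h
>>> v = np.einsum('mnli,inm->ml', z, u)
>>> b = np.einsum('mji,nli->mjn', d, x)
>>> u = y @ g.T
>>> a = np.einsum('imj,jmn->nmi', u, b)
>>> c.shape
(7,)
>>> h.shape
(7, 19)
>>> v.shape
(23, 19)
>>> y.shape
(5, 37, 19)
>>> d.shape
(7, 37, 5)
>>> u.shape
(5, 37, 7)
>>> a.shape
(19, 37, 5)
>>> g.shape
(7, 19)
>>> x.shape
(19, 23, 5)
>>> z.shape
(23, 37, 19, 7)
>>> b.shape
(7, 37, 19)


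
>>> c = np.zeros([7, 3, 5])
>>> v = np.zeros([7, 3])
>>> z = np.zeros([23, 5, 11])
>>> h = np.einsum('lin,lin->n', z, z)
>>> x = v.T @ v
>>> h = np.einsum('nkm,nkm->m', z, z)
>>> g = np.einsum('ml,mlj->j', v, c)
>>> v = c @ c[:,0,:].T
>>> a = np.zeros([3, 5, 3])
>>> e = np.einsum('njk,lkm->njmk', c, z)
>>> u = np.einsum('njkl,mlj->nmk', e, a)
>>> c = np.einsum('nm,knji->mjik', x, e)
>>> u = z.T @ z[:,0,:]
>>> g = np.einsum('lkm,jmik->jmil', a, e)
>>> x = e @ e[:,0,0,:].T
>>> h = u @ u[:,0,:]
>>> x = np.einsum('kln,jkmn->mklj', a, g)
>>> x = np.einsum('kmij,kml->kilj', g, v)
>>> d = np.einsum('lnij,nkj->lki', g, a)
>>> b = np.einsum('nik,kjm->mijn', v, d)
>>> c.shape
(3, 11, 5, 7)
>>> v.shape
(7, 3, 7)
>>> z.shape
(23, 5, 11)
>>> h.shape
(11, 5, 11)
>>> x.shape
(7, 11, 7, 3)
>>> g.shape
(7, 3, 11, 3)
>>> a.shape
(3, 5, 3)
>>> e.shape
(7, 3, 11, 5)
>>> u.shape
(11, 5, 11)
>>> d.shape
(7, 5, 11)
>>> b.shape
(11, 3, 5, 7)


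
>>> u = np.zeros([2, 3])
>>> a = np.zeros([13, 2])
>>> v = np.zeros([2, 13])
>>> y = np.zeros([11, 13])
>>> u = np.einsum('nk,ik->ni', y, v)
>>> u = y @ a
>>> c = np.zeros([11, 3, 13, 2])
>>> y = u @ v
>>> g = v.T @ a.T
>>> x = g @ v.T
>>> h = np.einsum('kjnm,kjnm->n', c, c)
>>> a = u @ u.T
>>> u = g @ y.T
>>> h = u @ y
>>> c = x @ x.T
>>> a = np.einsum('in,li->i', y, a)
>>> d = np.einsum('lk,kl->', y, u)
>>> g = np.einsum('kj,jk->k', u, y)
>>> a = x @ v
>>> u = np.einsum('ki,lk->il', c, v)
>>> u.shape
(13, 2)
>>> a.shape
(13, 13)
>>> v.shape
(2, 13)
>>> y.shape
(11, 13)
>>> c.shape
(13, 13)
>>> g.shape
(13,)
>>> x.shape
(13, 2)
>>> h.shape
(13, 13)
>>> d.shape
()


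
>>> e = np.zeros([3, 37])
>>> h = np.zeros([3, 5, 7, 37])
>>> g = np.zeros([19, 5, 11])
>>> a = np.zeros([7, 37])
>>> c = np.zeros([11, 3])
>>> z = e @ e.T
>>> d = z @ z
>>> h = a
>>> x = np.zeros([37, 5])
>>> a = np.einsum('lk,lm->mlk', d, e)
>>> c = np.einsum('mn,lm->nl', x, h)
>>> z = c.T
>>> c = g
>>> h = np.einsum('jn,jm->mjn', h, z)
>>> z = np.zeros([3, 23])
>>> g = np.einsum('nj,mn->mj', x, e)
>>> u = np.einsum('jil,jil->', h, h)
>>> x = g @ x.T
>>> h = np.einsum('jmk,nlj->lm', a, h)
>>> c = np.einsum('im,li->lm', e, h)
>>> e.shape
(3, 37)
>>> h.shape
(7, 3)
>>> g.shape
(3, 5)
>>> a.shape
(37, 3, 3)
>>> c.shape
(7, 37)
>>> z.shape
(3, 23)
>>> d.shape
(3, 3)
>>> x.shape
(3, 37)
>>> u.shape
()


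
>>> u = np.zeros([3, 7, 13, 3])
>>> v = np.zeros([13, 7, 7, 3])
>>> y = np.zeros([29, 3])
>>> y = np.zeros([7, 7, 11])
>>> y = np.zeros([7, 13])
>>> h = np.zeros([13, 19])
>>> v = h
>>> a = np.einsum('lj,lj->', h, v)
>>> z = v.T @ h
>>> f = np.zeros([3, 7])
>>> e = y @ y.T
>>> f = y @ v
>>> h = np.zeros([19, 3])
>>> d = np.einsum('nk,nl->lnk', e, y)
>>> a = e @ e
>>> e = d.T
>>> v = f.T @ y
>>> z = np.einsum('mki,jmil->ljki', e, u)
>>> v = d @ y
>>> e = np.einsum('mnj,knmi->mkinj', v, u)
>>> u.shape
(3, 7, 13, 3)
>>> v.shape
(13, 7, 13)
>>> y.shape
(7, 13)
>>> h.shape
(19, 3)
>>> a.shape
(7, 7)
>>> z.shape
(3, 3, 7, 13)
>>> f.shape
(7, 19)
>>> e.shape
(13, 3, 3, 7, 13)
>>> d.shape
(13, 7, 7)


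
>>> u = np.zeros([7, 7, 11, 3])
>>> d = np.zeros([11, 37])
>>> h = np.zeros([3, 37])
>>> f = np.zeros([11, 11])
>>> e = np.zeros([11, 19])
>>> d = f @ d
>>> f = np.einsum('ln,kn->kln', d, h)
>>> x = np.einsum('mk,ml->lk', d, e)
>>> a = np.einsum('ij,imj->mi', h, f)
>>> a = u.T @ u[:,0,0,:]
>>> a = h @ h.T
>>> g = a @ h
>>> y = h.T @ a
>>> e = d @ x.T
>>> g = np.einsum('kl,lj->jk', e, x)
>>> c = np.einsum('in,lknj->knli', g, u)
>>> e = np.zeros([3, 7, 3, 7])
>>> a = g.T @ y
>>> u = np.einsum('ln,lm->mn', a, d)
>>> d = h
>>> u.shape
(37, 3)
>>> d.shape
(3, 37)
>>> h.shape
(3, 37)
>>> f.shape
(3, 11, 37)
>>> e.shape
(3, 7, 3, 7)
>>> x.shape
(19, 37)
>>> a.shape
(11, 3)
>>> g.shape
(37, 11)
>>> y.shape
(37, 3)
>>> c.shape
(7, 11, 7, 37)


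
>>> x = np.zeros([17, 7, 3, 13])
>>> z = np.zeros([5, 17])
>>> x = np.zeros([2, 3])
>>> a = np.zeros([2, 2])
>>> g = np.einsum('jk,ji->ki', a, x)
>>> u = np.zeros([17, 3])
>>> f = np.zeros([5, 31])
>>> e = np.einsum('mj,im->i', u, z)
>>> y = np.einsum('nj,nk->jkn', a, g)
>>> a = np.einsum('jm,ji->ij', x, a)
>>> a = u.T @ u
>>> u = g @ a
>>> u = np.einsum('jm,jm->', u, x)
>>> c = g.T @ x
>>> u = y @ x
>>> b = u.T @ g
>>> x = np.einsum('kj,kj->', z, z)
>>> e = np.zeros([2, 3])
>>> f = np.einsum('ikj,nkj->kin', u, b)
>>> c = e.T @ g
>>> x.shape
()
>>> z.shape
(5, 17)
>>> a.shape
(3, 3)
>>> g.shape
(2, 3)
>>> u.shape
(2, 3, 3)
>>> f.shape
(3, 2, 3)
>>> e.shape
(2, 3)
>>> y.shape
(2, 3, 2)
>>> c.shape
(3, 3)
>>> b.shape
(3, 3, 3)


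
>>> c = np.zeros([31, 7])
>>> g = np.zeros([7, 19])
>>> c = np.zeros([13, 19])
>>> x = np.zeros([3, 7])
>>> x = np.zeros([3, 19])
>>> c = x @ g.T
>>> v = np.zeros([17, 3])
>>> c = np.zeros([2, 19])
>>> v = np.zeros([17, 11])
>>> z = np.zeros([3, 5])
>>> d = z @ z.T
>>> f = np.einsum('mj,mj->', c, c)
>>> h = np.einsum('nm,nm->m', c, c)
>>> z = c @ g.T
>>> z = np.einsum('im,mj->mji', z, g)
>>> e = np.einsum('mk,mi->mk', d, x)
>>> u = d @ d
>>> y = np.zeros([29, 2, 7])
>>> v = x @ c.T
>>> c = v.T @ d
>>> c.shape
(2, 3)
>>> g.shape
(7, 19)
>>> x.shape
(3, 19)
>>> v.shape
(3, 2)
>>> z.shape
(7, 19, 2)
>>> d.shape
(3, 3)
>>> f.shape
()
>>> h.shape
(19,)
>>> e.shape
(3, 3)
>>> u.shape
(3, 3)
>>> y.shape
(29, 2, 7)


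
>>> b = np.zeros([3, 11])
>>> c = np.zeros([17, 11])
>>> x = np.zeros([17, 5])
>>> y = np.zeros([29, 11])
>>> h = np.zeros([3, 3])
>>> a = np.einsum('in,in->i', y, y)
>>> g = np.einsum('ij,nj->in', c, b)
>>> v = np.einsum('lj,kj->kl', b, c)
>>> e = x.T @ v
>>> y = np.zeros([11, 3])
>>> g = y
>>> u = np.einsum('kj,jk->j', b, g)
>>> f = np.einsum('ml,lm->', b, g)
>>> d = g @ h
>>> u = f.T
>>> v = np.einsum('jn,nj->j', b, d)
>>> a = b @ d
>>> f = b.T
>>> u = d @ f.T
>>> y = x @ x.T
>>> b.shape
(3, 11)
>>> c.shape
(17, 11)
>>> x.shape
(17, 5)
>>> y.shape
(17, 17)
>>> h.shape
(3, 3)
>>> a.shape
(3, 3)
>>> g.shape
(11, 3)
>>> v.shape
(3,)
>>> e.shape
(5, 3)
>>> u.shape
(11, 11)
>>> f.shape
(11, 3)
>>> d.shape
(11, 3)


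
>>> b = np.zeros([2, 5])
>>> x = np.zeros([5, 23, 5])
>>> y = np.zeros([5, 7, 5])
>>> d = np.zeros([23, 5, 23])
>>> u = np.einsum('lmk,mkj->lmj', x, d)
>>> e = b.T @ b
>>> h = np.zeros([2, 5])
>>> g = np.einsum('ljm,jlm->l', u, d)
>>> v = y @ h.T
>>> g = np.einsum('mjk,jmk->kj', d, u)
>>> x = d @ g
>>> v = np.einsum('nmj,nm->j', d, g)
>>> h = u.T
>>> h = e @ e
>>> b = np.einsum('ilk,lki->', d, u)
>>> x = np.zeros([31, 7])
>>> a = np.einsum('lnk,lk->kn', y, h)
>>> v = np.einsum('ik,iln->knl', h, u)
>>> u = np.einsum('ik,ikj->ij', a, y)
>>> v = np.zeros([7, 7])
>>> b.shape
()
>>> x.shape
(31, 7)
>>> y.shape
(5, 7, 5)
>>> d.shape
(23, 5, 23)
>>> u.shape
(5, 5)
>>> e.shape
(5, 5)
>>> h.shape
(5, 5)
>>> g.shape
(23, 5)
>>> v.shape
(7, 7)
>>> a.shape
(5, 7)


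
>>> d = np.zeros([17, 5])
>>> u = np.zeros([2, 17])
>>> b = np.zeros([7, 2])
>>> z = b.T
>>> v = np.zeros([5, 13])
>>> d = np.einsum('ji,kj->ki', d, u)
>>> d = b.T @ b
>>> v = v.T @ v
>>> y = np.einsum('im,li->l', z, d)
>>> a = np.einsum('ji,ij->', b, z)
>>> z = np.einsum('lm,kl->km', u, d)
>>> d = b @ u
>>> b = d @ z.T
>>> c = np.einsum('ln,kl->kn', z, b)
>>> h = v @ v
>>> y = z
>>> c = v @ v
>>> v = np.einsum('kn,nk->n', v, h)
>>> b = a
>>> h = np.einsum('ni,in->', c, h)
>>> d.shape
(7, 17)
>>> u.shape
(2, 17)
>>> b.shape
()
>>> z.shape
(2, 17)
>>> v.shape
(13,)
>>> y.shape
(2, 17)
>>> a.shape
()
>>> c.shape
(13, 13)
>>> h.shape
()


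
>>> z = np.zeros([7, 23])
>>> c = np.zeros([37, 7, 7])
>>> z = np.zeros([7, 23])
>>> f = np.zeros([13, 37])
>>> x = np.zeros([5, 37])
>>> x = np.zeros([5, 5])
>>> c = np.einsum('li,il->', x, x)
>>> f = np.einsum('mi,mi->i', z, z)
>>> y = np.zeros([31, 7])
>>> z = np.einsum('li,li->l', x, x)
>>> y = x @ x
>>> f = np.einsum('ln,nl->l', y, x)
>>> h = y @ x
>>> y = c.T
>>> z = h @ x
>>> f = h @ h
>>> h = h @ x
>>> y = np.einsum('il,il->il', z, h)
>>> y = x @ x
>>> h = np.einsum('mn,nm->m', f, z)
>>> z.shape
(5, 5)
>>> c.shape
()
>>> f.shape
(5, 5)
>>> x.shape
(5, 5)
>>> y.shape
(5, 5)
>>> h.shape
(5,)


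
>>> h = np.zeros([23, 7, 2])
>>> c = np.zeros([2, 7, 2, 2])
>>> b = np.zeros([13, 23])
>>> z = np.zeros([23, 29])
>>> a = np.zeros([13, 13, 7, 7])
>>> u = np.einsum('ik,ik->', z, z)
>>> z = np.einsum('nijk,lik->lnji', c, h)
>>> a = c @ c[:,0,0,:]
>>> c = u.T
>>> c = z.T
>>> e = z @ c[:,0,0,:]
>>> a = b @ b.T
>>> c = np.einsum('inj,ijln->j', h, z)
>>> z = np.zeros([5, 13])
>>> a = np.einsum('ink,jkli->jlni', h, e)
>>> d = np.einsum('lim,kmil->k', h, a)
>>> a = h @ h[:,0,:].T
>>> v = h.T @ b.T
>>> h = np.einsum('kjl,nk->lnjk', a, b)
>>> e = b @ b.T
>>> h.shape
(23, 13, 7, 23)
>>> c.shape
(2,)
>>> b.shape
(13, 23)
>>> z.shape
(5, 13)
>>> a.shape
(23, 7, 23)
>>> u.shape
()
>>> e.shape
(13, 13)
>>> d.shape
(23,)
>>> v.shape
(2, 7, 13)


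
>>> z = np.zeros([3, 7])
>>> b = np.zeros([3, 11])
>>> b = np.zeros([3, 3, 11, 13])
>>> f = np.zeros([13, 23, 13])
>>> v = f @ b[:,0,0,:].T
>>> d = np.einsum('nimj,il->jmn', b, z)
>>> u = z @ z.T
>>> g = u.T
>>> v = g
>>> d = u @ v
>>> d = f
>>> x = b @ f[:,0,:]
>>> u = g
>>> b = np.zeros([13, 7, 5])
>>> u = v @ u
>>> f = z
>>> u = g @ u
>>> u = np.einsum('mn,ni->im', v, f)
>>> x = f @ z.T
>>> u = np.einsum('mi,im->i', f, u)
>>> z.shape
(3, 7)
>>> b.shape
(13, 7, 5)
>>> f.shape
(3, 7)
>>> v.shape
(3, 3)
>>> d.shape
(13, 23, 13)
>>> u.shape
(7,)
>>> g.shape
(3, 3)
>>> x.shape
(3, 3)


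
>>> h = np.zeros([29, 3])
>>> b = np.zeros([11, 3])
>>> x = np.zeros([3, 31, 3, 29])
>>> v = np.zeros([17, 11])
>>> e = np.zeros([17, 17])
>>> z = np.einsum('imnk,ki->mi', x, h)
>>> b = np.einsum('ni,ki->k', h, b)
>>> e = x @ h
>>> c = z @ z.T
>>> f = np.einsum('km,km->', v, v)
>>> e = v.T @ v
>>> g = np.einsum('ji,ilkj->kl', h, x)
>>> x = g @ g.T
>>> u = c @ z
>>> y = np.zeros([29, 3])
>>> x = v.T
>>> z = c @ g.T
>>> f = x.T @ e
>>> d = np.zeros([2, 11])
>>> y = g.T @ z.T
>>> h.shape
(29, 3)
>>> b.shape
(11,)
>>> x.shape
(11, 17)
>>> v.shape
(17, 11)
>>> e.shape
(11, 11)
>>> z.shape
(31, 3)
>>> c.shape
(31, 31)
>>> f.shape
(17, 11)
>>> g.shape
(3, 31)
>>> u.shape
(31, 3)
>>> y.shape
(31, 31)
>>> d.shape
(2, 11)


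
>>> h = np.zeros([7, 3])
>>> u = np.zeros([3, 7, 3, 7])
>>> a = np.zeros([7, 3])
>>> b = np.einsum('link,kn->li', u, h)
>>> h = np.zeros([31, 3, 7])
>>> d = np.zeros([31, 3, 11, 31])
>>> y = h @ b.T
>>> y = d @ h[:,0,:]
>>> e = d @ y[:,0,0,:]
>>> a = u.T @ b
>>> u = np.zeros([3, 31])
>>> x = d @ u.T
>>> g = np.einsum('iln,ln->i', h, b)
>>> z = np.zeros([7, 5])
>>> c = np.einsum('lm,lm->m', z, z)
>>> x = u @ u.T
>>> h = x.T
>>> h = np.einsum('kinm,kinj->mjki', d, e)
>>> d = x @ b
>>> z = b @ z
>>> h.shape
(31, 7, 31, 3)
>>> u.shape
(3, 31)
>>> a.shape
(7, 3, 7, 7)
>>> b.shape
(3, 7)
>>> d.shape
(3, 7)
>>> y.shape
(31, 3, 11, 7)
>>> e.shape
(31, 3, 11, 7)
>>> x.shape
(3, 3)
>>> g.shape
(31,)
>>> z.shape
(3, 5)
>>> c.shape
(5,)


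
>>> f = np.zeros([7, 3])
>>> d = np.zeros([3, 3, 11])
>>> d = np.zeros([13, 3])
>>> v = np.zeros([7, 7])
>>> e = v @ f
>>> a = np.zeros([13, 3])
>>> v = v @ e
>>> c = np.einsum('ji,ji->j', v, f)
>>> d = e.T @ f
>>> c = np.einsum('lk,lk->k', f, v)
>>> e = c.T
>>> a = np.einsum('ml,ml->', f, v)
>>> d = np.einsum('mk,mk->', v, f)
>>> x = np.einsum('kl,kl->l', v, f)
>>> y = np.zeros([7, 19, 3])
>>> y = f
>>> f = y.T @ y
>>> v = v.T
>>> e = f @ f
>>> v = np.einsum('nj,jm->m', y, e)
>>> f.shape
(3, 3)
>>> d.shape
()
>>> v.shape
(3,)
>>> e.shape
(3, 3)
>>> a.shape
()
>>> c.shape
(3,)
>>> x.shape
(3,)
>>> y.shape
(7, 3)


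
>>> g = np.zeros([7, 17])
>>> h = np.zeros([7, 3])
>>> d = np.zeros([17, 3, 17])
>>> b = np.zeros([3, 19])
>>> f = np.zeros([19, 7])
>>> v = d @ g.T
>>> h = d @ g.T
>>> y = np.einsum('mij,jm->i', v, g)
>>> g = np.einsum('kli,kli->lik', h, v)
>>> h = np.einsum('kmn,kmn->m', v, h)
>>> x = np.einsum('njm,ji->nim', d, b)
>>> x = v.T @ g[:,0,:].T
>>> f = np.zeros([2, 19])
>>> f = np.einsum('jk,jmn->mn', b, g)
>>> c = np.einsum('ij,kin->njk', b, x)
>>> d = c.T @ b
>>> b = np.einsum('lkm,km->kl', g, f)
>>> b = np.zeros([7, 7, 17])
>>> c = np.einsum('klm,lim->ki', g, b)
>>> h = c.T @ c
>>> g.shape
(3, 7, 17)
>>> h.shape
(7, 7)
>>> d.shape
(7, 19, 19)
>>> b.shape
(7, 7, 17)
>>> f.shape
(7, 17)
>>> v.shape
(17, 3, 7)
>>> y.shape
(3,)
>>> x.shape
(7, 3, 3)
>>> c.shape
(3, 7)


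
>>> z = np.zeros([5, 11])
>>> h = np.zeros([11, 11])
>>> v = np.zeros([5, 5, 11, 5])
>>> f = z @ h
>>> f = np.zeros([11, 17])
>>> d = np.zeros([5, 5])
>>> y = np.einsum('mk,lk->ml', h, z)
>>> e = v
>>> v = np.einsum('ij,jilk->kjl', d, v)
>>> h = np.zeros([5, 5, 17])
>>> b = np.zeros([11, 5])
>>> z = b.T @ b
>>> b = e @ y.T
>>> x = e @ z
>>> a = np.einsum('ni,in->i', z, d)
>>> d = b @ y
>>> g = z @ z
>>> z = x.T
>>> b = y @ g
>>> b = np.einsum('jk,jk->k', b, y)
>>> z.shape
(5, 11, 5, 5)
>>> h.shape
(5, 5, 17)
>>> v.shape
(5, 5, 11)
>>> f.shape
(11, 17)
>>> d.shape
(5, 5, 11, 5)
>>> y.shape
(11, 5)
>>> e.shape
(5, 5, 11, 5)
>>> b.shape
(5,)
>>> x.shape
(5, 5, 11, 5)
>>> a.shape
(5,)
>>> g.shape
(5, 5)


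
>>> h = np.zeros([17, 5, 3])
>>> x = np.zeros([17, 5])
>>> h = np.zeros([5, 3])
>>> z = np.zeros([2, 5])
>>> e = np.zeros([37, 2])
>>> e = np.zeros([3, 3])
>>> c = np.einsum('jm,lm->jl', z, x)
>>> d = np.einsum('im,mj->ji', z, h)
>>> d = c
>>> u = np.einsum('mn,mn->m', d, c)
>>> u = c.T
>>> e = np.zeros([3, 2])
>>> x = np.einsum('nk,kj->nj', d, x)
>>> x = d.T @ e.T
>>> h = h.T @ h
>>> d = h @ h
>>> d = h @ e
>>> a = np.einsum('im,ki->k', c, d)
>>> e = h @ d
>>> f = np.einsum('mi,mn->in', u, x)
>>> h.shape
(3, 3)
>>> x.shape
(17, 3)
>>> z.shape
(2, 5)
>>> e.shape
(3, 2)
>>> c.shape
(2, 17)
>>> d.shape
(3, 2)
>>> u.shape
(17, 2)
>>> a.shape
(3,)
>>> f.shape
(2, 3)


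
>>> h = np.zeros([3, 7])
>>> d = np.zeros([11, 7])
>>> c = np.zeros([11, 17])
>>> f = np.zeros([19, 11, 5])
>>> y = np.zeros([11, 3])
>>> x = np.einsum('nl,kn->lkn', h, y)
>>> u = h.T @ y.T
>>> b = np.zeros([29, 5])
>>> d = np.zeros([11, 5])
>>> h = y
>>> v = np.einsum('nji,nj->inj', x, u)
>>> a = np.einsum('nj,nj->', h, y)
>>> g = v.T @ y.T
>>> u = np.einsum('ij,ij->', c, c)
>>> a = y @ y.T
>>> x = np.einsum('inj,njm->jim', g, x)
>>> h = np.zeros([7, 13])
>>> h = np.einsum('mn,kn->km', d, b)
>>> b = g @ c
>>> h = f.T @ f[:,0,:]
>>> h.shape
(5, 11, 5)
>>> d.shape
(11, 5)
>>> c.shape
(11, 17)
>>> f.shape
(19, 11, 5)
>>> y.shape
(11, 3)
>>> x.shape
(11, 11, 3)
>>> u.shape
()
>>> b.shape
(11, 7, 17)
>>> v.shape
(3, 7, 11)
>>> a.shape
(11, 11)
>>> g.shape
(11, 7, 11)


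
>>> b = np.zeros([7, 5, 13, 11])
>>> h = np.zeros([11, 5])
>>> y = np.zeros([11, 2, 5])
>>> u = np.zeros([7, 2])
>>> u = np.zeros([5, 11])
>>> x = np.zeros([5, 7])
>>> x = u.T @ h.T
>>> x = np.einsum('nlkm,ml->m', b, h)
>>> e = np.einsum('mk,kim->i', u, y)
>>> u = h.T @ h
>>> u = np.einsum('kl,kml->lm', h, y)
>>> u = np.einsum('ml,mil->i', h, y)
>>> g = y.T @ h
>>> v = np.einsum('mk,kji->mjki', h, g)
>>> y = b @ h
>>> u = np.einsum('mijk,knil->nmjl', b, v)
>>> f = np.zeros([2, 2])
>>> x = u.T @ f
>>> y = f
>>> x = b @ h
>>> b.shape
(7, 5, 13, 11)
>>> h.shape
(11, 5)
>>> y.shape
(2, 2)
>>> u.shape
(2, 7, 13, 5)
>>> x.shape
(7, 5, 13, 5)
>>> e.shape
(2,)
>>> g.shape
(5, 2, 5)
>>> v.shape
(11, 2, 5, 5)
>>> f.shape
(2, 2)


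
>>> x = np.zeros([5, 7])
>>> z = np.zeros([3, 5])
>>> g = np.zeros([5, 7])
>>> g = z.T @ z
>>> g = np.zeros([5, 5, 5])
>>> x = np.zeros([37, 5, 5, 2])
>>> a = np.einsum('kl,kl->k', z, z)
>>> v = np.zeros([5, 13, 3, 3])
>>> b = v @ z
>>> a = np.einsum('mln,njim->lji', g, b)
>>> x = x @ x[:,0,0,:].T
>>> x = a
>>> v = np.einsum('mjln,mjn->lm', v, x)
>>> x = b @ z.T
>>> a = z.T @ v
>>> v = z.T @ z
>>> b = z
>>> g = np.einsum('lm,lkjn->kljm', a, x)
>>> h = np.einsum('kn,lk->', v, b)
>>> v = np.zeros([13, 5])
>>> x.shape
(5, 13, 3, 3)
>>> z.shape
(3, 5)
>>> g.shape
(13, 5, 3, 5)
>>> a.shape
(5, 5)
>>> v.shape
(13, 5)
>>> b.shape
(3, 5)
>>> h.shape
()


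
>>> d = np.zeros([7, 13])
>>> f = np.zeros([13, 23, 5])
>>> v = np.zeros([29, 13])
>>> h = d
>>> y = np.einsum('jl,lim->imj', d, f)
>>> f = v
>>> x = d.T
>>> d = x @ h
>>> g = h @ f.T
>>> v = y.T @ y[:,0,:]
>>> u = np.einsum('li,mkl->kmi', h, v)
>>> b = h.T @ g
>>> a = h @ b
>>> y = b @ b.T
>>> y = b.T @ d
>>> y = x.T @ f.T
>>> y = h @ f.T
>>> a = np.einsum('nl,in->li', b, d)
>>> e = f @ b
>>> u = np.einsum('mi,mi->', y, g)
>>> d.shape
(13, 13)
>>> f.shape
(29, 13)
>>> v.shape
(7, 5, 7)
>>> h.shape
(7, 13)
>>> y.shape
(7, 29)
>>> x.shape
(13, 7)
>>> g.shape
(7, 29)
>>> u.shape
()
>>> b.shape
(13, 29)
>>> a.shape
(29, 13)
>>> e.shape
(29, 29)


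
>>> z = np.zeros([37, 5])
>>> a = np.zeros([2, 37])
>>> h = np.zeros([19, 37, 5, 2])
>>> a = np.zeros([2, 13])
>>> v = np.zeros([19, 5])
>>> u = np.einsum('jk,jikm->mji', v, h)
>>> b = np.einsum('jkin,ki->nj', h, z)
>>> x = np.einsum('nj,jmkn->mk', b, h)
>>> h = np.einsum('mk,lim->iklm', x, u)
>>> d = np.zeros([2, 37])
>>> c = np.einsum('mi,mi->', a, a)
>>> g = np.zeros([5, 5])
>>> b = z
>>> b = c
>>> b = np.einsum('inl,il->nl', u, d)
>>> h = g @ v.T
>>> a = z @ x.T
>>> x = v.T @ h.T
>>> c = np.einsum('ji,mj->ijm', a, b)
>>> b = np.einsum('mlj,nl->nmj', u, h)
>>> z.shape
(37, 5)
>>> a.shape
(37, 37)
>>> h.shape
(5, 19)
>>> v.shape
(19, 5)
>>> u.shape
(2, 19, 37)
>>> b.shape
(5, 2, 37)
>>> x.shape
(5, 5)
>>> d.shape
(2, 37)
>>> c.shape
(37, 37, 19)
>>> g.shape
(5, 5)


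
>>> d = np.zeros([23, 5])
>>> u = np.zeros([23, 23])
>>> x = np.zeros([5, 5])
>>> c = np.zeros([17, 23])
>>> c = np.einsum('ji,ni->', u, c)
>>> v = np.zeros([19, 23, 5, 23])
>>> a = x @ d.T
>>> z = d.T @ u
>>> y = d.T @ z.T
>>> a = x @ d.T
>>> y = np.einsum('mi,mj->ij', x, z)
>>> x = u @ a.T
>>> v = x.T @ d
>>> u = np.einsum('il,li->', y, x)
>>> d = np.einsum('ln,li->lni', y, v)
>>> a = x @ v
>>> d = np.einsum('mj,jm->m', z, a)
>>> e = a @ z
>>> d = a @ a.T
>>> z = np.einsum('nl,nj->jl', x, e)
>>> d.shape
(23, 23)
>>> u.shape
()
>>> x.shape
(23, 5)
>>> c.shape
()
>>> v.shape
(5, 5)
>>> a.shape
(23, 5)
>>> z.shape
(23, 5)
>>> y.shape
(5, 23)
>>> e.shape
(23, 23)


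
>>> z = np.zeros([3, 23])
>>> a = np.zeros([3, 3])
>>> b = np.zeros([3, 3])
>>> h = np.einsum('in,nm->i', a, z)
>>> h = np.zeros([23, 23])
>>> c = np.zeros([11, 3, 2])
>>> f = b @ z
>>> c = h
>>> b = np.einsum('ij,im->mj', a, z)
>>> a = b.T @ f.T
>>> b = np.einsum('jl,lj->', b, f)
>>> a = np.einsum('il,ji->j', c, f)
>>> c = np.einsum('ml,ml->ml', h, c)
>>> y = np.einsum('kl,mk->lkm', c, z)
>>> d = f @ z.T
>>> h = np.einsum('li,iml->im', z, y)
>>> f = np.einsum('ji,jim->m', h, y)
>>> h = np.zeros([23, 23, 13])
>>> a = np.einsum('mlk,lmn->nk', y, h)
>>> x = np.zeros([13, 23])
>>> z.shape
(3, 23)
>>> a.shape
(13, 3)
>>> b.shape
()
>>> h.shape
(23, 23, 13)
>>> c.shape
(23, 23)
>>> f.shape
(3,)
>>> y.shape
(23, 23, 3)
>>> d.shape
(3, 3)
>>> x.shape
(13, 23)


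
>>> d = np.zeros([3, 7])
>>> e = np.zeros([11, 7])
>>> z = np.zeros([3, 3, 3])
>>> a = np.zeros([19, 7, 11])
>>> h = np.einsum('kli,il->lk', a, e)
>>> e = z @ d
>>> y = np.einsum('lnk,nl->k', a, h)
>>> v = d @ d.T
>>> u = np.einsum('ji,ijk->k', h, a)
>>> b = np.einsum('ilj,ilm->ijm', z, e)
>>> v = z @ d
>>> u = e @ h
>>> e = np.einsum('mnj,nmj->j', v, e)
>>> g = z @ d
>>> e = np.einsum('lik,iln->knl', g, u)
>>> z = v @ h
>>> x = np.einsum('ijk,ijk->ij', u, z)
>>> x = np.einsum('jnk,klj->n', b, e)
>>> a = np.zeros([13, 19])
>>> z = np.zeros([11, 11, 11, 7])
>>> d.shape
(3, 7)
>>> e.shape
(7, 19, 3)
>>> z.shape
(11, 11, 11, 7)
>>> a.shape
(13, 19)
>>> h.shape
(7, 19)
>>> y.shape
(11,)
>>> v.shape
(3, 3, 7)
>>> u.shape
(3, 3, 19)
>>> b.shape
(3, 3, 7)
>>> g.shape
(3, 3, 7)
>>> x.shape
(3,)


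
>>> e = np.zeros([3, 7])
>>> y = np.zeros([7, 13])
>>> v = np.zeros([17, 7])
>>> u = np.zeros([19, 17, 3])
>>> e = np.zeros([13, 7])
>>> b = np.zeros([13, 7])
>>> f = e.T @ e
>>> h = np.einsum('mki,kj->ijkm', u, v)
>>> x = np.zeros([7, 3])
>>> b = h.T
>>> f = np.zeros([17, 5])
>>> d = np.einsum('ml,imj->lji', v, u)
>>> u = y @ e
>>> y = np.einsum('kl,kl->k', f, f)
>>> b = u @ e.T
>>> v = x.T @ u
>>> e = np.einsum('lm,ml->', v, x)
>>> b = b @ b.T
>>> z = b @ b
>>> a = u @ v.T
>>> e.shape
()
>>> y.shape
(17,)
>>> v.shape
(3, 7)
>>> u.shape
(7, 7)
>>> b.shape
(7, 7)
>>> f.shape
(17, 5)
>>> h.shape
(3, 7, 17, 19)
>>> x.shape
(7, 3)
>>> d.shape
(7, 3, 19)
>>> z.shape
(7, 7)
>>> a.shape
(7, 3)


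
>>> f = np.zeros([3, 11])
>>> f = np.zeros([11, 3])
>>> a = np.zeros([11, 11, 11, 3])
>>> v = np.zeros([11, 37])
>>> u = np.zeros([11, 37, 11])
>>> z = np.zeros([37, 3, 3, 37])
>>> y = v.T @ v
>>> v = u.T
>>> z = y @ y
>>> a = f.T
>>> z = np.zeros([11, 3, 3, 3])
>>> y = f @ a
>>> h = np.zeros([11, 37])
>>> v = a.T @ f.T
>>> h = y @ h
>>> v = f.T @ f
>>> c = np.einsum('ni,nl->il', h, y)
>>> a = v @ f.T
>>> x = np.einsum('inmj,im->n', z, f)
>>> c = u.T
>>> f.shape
(11, 3)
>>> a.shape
(3, 11)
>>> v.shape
(3, 3)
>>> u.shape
(11, 37, 11)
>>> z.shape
(11, 3, 3, 3)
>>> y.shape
(11, 11)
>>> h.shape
(11, 37)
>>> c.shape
(11, 37, 11)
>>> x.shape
(3,)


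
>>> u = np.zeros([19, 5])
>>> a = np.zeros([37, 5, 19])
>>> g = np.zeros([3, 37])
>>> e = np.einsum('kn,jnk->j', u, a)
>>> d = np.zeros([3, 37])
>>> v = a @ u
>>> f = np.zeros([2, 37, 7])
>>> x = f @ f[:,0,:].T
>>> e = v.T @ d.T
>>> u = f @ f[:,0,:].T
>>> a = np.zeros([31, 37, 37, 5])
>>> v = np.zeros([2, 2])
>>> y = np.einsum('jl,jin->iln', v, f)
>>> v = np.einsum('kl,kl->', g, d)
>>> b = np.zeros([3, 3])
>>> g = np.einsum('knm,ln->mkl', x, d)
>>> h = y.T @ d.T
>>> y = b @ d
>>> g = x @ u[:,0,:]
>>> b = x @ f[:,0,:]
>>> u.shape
(2, 37, 2)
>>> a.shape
(31, 37, 37, 5)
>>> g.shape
(2, 37, 2)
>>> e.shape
(5, 5, 3)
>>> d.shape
(3, 37)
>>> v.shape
()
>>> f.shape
(2, 37, 7)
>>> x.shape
(2, 37, 2)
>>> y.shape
(3, 37)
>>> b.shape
(2, 37, 7)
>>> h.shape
(7, 2, 3)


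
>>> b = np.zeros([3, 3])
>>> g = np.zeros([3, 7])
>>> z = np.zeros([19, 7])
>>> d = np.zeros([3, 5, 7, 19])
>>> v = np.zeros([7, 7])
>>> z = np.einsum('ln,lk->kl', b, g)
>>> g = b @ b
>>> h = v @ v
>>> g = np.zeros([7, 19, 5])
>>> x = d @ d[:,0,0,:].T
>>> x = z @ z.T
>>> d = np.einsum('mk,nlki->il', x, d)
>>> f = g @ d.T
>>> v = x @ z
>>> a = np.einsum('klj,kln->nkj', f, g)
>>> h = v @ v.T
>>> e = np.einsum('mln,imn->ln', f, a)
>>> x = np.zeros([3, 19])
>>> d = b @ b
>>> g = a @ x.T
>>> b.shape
(3, 3)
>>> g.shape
(5, 7, 3)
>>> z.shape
(7, 3)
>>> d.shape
(3, 3)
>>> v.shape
(7, 3)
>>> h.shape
(7, 7)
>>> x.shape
(3, 19)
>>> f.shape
(7, 19, 19)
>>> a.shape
(5, 7, 19)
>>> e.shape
(19, 19)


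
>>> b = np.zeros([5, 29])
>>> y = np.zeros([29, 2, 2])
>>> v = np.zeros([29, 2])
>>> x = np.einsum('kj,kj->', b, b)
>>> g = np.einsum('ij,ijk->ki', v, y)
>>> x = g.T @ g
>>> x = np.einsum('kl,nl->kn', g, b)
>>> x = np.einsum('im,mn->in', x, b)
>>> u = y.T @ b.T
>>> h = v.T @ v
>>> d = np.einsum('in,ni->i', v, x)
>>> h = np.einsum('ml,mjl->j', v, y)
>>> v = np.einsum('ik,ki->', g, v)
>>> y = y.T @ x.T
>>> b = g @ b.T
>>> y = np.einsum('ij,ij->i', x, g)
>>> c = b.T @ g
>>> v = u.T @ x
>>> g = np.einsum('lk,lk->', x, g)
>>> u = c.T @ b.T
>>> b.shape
(2, 5)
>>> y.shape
(2,)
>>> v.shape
(5, 2, 29)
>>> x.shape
(2, 29)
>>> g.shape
()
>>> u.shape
(29, 2)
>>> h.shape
(2,)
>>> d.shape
(29,)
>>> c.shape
(5, 29)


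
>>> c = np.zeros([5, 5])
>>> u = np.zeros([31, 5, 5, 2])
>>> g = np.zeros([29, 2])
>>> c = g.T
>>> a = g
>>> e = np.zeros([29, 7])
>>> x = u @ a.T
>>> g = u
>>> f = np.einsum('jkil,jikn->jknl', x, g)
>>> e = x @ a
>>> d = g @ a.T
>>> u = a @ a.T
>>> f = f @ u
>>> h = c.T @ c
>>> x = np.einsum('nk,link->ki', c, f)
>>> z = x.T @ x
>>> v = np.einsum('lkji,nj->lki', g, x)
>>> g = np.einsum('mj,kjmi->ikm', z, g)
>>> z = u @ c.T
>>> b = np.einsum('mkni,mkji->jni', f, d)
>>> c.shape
(2, 29)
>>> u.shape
(29, 29)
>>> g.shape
(2, 31, 5)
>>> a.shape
(29, 2)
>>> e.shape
(31, 5, 5, 2)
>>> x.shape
(29, 5)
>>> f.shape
(31, 5, 2, 29)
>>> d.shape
(31, 5, 5, 29)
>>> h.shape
(29, 29)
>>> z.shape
(29, 2)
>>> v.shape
(31, 5, 2)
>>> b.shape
(5, 2, 29)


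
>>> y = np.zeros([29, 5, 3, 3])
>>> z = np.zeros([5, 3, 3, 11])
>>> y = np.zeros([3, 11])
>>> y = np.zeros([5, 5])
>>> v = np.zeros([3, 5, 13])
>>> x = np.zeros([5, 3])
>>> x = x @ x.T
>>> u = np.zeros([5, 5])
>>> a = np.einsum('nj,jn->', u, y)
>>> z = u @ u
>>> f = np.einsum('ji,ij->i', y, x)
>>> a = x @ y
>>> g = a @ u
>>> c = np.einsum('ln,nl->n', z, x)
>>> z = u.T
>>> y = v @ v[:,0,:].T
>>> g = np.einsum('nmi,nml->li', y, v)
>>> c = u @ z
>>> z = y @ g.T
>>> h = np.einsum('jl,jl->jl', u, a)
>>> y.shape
(3, 5, 3)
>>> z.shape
(3, 5, 13)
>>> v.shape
(3, 5, 13)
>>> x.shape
(5, 5)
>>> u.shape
(5, 5)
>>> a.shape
(5, 5)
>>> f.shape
(5,)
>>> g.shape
(13, 3)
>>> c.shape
(5, 5)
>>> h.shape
(5, 5)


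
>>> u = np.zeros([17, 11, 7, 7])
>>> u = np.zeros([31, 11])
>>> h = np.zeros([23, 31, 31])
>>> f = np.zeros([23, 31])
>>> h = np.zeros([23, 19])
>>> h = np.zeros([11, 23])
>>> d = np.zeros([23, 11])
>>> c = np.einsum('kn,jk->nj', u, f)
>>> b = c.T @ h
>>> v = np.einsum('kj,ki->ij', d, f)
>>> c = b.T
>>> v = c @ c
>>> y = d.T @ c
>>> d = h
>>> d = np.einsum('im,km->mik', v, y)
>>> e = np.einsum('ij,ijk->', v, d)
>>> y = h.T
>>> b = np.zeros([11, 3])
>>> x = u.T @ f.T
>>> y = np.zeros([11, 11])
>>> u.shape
(31, 11)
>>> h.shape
(11, 23)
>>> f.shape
(23, 31)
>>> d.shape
(23, 23, 11)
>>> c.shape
(23, 23)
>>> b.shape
(11, 3)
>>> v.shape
(23, 23)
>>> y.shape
(11, 11)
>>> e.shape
()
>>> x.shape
(11, 23)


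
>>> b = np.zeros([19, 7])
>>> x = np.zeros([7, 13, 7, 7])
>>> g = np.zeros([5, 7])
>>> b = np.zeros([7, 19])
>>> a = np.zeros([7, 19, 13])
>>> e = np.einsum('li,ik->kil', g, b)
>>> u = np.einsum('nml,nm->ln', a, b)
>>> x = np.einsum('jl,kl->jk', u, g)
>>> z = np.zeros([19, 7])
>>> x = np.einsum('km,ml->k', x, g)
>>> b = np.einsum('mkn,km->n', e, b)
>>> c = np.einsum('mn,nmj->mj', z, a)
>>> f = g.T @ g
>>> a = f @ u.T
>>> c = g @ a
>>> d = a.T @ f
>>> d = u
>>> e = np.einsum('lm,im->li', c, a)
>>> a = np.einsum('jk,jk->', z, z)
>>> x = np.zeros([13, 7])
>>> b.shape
(5,)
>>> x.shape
(13, 7)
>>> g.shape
(5, 7)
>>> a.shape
()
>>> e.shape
(5, 7)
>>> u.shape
(13, 7)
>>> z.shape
(19, 7)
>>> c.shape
(5, 13)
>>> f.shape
(7, 7)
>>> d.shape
(13, 7)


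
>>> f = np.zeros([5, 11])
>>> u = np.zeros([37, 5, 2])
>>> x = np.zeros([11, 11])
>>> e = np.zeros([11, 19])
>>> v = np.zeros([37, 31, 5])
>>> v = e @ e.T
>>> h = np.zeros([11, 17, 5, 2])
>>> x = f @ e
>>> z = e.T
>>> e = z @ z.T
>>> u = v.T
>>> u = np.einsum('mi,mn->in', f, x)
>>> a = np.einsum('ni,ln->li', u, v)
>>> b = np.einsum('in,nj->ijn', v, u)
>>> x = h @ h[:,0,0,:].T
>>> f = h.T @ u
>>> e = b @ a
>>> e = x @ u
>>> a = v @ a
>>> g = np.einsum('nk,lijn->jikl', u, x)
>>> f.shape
(2, 5, 17, 19)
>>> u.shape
(11, 19)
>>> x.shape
(11, 17, 5, 11)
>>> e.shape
(11, 17, 5, 19)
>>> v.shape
(11, 11)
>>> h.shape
(11, 17, 5, 2)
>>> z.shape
(19, 11)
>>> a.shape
(11, 19)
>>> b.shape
(11, 19, 11)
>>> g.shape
(5, 17, 19, 11)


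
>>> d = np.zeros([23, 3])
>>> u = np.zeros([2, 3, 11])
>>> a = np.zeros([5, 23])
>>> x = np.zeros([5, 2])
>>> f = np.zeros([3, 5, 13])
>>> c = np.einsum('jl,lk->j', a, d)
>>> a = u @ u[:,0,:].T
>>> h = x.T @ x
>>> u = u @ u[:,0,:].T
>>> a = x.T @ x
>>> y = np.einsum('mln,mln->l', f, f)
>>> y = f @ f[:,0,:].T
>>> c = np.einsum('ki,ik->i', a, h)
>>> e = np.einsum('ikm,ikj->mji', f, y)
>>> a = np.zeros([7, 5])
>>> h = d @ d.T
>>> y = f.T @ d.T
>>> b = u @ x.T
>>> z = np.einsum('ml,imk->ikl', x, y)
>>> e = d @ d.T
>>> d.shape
(23, 3)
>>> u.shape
(2, 3, 2)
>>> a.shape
(7, 5)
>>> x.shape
(5, 2)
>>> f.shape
(3, 5, 13)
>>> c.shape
(2,)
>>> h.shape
(23, 23)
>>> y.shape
(13, 5, 23)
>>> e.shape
(23, 23)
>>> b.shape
(2, 3, 5)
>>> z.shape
(13, 23, 2)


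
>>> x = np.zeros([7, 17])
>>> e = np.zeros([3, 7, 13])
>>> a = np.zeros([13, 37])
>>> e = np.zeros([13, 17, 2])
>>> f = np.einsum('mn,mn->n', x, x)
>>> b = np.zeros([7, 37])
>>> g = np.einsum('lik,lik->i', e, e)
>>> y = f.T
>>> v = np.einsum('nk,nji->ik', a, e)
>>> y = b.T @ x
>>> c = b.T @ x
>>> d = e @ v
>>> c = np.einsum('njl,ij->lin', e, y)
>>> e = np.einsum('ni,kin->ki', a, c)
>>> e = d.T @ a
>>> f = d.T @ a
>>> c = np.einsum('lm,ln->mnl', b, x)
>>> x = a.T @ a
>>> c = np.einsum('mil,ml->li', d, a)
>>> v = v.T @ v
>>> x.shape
(37, 37)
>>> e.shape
(37, 17, 37)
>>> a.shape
(13, 37)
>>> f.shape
(37, 17, 37)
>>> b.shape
(7, 37)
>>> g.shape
(17,)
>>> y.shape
(37, 17)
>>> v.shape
(37, 37)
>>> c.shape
(37, 17)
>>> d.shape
(13, 17, 37)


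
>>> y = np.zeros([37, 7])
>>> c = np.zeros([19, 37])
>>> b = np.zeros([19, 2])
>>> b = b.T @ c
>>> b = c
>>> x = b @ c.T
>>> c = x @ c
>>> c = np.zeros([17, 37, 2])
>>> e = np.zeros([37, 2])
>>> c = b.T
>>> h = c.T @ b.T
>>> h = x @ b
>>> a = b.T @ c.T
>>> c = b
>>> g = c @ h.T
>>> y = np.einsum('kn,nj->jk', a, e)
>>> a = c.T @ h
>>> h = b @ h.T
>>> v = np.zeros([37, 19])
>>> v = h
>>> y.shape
(2, 37)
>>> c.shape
(19, 37)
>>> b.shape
(19, 37)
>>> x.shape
(19, 19)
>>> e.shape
(37, 2)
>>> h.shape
(19, 19)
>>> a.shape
(37, 37)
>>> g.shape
(19, 19)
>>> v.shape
(19, 19)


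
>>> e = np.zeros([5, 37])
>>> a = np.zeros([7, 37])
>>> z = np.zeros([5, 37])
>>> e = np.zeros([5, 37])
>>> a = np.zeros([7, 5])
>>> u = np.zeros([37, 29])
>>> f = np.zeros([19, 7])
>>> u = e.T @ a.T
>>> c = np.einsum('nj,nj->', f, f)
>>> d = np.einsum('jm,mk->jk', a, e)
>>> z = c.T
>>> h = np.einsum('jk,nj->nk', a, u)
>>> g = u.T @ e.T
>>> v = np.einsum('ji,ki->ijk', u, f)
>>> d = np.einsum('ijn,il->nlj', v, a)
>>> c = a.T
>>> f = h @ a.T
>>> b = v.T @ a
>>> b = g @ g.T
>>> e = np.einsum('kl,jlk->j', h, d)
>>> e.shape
(19,)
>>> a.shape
(7, 5)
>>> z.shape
()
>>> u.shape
(37, 7)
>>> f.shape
(37, 7)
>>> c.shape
(5, 7)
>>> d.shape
(19, 5, 37)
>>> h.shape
(37, 5)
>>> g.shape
(7, 5)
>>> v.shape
(7, 37, 19)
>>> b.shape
(7, 7)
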